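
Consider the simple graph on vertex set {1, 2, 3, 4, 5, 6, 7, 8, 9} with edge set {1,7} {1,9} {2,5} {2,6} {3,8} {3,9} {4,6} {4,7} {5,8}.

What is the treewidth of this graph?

2

A width-2 tree decomposition is:
Bags: B1 = {4, 6, 7}  B2 = {1, 6, 7}  B3 = {1, 6, 9}  B4 = {3, 6, 9}  B5 = {3, 6, 8}  B6 = {5, 6, 8}  B7 = {2, 5, 6}
Tree: B1–B2, B2–B3, B3–B4, B4–B5, B5–B6, B6–B7
The largest bag has 3 vertices, giving width 2; this decomposition certifies tw(G) ≤ 2. The edges 6–4–7–1–9–3–8–5–2–6 form a cycle, so G is not a tree and its treewidth is at least 2. The upper and lower bounds meet at 2, so that is the treewidth.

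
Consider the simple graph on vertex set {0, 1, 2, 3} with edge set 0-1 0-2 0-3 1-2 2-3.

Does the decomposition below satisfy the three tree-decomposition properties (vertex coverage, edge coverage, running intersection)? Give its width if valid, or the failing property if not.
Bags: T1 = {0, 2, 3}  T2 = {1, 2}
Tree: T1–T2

A tree decomposition must satisfy three properties: every vertex lies in some bag; for every edge, both endpoints lie together in some bag; and for every vertex, the bags containing it form a connected subtree. Here edge (0,1) lies in no bag, so the decomposition is invalid.

No — edge (0,1) lies in no bag.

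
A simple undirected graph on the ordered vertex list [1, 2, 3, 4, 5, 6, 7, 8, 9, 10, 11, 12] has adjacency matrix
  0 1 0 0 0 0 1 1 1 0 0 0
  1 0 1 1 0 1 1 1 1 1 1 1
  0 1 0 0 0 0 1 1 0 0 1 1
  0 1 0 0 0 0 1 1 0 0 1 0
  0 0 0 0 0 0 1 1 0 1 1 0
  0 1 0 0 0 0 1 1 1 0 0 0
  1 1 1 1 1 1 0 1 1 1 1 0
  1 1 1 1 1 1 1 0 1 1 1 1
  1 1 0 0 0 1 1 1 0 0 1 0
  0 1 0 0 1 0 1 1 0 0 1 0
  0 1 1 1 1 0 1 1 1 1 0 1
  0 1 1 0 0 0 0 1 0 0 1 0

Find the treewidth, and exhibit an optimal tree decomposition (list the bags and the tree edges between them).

The largest bag has 5 vertices, giving width 4; this decomposition certifies tw(G) ≤ 4. On the other hand G contains the 5-clique {2, 3, 8, 11, 12}. A clique must lie in a single bag of any decomposition, so no decomposition can have width below 4. Hence tw(G) = 4 exactly.

Treewidth 4.
One such decomposition:
Bags: B1 = {2, 7, 8, 9, 11}  B2 = {1, 2, 7, 8, 9}  B3 = {2, 3, 7, 8, 11}  B4 = {2, 6, 7, 8, 9}  B5 = {2, 4, 7, 8, 11}  B6 = {2, 3, 8, 11, 12}  B7 = {2, 7, 8, 10, 11}  B8 = {5, 7, 8, 10, 11}
Tree: B1–B2, B1–B3, B1–B4, B3–B5, B3–B6, B1–B7, B7–B8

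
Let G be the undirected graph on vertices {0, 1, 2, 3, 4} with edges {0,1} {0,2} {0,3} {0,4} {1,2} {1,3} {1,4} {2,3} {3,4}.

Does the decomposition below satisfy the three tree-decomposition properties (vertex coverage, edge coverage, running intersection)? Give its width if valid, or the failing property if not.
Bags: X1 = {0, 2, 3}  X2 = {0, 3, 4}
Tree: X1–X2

No — vertex 1 appears in no bag.

A tree decomposition must satisfy three properties: every vertex lies in some bag; for every edge, both endpoints lie together in some bag; and for every vertex, the bags containing it form a connected subtree. Here vertex 1 appears in no bag, so the decomposition is invalid.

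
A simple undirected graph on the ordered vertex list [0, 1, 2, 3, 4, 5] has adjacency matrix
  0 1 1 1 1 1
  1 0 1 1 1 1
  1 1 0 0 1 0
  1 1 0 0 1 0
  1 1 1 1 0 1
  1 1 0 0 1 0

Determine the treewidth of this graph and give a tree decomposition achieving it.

Each bag holds 4 vertices, so the decomposition has width 3, which upper-bounds the treewidth. Conversely, {0, 1, 2, 4} is a clique of size 4, and the vertices of any clique must share a bag in every tree decomposition; so some bag has ≥ 4 vertices and tw(G) ≥ 3. The upper and lower bounds meet at 3, so that is the treewidth.

Treewidth 3.
One optimal decomposition is:
Bags: B1 = {0, 1, 3, 4}  B2 = {0, 1, 4, 5}  B3 = {0, 1, 2, 4}
Tree: B1–B2, B1–B3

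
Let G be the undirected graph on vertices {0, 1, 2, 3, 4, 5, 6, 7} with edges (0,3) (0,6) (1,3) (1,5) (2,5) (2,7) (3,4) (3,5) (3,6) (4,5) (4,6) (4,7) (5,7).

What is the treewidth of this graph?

A width-2 tree decomposition is:
Bags: B1 = {3, 4, 6}  B2 = {3, 4, 5}  B3 = {4, 5, 7}  B4 = {0, 3, 6}  B5 = {1, 3, 5}  B6 = {2, 5, 7}
Tree: B1–B2, B2–B3, B1–B4, B2–B5, B3–B6
Each bag holds 3 vertices, so the decomposition has width 2, which upper-bounds the treewidth. For the lower bound, the 3 vertices {2, 5, 7} are pairwise adjacent, and any tree decomposition puts a clique entirely inside one bag — forcing width ≥ 2. The upper and lower bounds meet at 2, so that is the treewidth.

2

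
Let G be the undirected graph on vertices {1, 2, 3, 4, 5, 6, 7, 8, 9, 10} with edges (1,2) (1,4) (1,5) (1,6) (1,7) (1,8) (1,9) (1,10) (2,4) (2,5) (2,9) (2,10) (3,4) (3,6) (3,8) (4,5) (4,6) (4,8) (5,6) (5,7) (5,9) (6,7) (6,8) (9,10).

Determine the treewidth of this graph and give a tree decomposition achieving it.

Treewidth 3.
One such decomposition:
Bags: B1 = {1, 4, 6, 8}  B2 = {1, 4, 5, 6}  B3 = {3, 4, 6, 8}  B4 = {1, 2, 4, 5}  B5 = {1, 2, 5, 9}  B6 = {1, 2, 9, 10}  B7 = {1, 5, 6, 7}
Tree: B1–B2, B1–B3, B2–B4, B4–B5, B5–B6, B2–B7

Each bag holds 4 vertices, so the decomposition has width 3, which upper-bounds the treewidth. On the other hand G contains the 4-clique {1, 4, 6, 8}. A clique must lie in a single bag of any decomposition, so no decomposition can have width below 3. Hence tw(G) = 3 exactly.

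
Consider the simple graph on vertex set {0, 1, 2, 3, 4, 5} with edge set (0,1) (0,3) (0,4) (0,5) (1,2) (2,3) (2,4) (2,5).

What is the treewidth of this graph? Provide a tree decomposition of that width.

Every bag has size at most 3, so the width is 3 − 1 = 2 and tw(G) ≤ 2. The edges 1–0–4–2–1 form a cycle, so G is not a tree and its treewidth is at least 2. Hence tw(G) = 2 exactly.

Treewidth 2.
One such decomposition:
Bags: B1 = {0, 1, 2}  B2 = {0, 2, 4}  B3 = {0, 2, 5}  B4 = {0, 2, 3}
Tree: B1–B2, B2–B3, B3–B4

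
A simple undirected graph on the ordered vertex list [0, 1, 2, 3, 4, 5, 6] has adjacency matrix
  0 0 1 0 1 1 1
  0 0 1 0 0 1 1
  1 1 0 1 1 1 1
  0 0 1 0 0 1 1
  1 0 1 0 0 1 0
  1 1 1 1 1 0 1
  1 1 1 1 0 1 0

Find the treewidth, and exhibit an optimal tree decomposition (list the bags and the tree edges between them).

Treewidth 3.
Bags: B1 = {0, 2, 5, 6}  B2 = {2, 3, 5, 6}  B3 = {1, 2, 5, 6}  B4 = {0, 2, 4, 5}
Tree: B1–B2, B2–B3, B1–B4

The largest bag has 4 vertices, giving width 3; this decomposition certifies tw(G) ≤ 3. Conversely, {0, 2, 4, 5} is a clique of size 4, and the vertices of any clique must share a bag in every tree decomposition; so some bag has ≥ 4 vertices and tw(G) ≥ 3. Therefore the treewidth is 3.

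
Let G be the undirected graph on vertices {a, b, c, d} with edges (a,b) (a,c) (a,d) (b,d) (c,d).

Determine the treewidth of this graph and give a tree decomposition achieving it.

Treewidth 2.
Bags: B1 = {a, b, d}  B2 = {a, c, d}
Tree: B1–B2

Every bag has size at most 3, so the width is 3 − 1 = 2 and tw(G) ≤ 2. Conversely, {a, c, d} is a clique of size 3, and the vertices of any clique must share a bag in every tree decomposition; so some bag has ≥ 3 vertices and tw(G) ≥ 2. Combining the bounds, tw(G) = 2.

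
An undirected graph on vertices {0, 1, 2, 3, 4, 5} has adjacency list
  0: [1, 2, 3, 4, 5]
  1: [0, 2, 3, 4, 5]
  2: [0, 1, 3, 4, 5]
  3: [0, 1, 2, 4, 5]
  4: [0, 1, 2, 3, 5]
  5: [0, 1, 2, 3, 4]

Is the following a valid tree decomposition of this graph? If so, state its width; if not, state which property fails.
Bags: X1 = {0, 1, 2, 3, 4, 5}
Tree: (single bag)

Vertex coverage: the bags together contain {0, 1, 2, 3, 4, 5}, the full vertex set. Edge coverage: each edge of G has both endpoints in at least one bag. Running intersection: for every vertex, the bags containing it form a connected subtree. All three properties hold, so this is a valid tree decomposition of width max|bag| − 1 = 5, and hence tw(G) ≤ 5.

Yes; width 5.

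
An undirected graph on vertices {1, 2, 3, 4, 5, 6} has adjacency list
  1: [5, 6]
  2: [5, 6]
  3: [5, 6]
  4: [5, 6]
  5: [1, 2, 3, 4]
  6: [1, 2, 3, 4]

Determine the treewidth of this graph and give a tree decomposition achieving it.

Every bag has size at most 3, so the width is 3 − 1 = 2 and tw(G) ≤ 2. Since 2–5–1–6–2 is a cycle in G, G is not acyclic. Forests are exactly the graphs of treewidth ≤ 1, so tw(G) ≥ 2. The upper and lower bounds meet at 2, so that is the treewidth.

Treewidth 2.
One optimal decomposition is:
Bags: B1 = {2, 5, 6}  B2 = {1, 5, 6}  B3 = {4, 5, 6}  B4 = {3, 5, 6}
Tree: B1–B2, B2–B3, B3–B4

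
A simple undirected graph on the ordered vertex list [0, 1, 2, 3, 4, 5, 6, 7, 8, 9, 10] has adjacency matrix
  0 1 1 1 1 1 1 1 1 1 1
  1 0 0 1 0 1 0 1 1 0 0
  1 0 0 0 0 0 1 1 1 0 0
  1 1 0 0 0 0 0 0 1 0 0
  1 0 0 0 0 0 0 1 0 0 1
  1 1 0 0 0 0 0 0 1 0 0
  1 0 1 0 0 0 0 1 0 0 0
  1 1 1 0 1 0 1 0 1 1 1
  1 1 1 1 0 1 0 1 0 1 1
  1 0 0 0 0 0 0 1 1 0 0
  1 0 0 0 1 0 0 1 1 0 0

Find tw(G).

A width-3 tree decomposition is:
Bags: B1 = {0, 1, 7, 8}  B2 = {0, 1, 5, 8}  B3 = {0, 2, 7, 8}  B4 = {0, 1, 3, 8}  B5 = {0, 7, 8, 10}  B6 = {0, 2, 6, 7}  B7 = {0, 7, 8, 9}  B8 = {0, 4, 7, 10}
Tree: B1–B2, B1–B3, B1–B4, B1–B5, B3–B6, B5–B7, B5–B8
Each bag holds 4 vertices, so the decomposition has width 3, which upper-bounds the treewidth. On the other hand G contains the 4-clique {0, 1, 3, 8}. A clique must lie in a single bag of any decomposition, so no decomposition can have width below 3. Hence tw(G) = 3 exactly.

3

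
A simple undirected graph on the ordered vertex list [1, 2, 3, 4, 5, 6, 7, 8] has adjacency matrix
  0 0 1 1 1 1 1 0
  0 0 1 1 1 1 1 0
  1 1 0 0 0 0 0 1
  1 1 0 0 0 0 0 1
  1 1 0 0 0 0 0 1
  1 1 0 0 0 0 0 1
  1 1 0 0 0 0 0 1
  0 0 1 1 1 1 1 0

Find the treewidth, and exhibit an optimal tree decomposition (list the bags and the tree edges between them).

Each bag holds 4 vertices, so the decomposition has width 3, which upper-bounds the treewidth. For the lower bound: the 4 vertex sets {1,6}, {2,3}, {8}, {4} are disjoint, each induces a connected subgraph, and every pair is joined by at least one edge of G. Contracting each set to a single vertex therefore yields K_{4} as a minor, and since treewidth is minor-monotone, tw(G) ≥ tw(K_{4}) = 3. The upper and lower bounds meet at 3, so that is the treewidth.

Treewidth 3.
One such decomposition:
Bags: B1 = {1, 2, 6, 8}  B2 = {1, 2, 3, 8}  B3 = {1, 2, 4, 8}  B4 = {1, 2, 7, 8}  B5 = {1, 2, 5, 8}
Tree: B1–B2, B2–B3, B3–B4, B4–B5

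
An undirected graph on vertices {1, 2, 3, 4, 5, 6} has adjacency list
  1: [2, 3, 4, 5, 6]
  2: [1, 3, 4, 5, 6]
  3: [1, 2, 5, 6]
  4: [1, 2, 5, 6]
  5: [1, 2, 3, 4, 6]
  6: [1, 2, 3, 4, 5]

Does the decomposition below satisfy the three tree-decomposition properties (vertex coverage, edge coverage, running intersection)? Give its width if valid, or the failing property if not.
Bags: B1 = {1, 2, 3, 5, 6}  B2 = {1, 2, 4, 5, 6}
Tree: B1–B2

Every vertex of G appears in some bag (union = {1, 2, 3, 4, 5, 6}); every edge is covered by a bag; and for each vertex v the set of bags containing v is connected in the bag tree. The decomposition is therefore valid. The largest bag has 5 vertices, so the width is 4.

Yes; width 4.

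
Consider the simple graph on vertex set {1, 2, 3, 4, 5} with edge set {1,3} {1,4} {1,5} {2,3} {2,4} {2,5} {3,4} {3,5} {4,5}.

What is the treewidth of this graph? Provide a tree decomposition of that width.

Treewidth 3.
Bags: B1 = {1, 3, 4, 5}  B2 = {2, 3, 4, 5}
Tree: B1–B2

Every bag has size at most 4, so the width is 4 − 1 = 3 and tw(G) ≤ 3. On the other hand G contains the 4-clique {1, 3, 4, 5}. A clique must lie in a single bag of any decomposition, so no decomposition can have width below 3. The upper and lower bounds meet at 3, so that is the treewidth.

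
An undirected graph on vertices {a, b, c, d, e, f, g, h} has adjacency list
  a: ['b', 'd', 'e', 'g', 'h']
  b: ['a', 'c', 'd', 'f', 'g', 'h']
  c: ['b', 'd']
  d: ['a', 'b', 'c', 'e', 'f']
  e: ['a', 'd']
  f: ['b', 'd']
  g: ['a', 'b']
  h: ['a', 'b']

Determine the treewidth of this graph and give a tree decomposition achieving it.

Treewidth 2.
One optimal decomposition is:
Bags: B1 = {a, b, d}  B2 = {b, c, d}  B3 = {b, d, f}  B4 = {a, b, h}  B5 = {a, b, g}  B6 = {a, d, e}
Tree: B1–B2, B1–B3, B1–B4, B4–B5, B1–B6

The largest bag has 3 vertices, giving width 2; this decomposition certifies tw(G) ≤ 2. On the other hand G contains the 3-clique {a, d, e}. A clique must lie in a single bag of any decomposition, so no decomposition can have width below 2. Therefore the treewidth is 2.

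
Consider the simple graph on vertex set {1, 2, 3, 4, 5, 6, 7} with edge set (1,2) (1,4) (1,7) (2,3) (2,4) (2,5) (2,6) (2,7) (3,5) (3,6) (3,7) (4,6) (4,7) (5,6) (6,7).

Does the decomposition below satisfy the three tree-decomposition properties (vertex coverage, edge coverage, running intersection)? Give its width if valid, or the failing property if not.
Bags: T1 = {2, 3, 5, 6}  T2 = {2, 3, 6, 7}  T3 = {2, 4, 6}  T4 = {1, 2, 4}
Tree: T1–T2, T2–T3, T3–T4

No — edge (7,4) lies in no bag.

A tree decomposition must satisfy three properties: every vertex lies in some bag; for every edge, both endpoints lie together in some bag; and for every vertex, the bags containing it form a connected subtree. Here edge (7,4) lies in no bag, so the decomposition is invalid.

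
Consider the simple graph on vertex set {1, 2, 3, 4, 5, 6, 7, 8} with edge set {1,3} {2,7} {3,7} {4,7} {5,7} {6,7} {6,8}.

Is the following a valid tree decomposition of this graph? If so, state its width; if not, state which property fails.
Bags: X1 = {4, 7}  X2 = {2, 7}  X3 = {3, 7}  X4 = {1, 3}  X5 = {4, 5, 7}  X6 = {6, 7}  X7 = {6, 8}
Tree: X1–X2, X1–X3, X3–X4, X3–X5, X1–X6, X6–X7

No — bags containing vertex 4 are not connected in the tree.

A tree decomposition must satisfy three properties: every vertex lies in some bag; for every edge, both endpoints lie together in some bag; and for every vertex, the bags containing it form a connected subtree. Here bags containing vertex 4 are not connected in the tree, so the decomposition is invalid.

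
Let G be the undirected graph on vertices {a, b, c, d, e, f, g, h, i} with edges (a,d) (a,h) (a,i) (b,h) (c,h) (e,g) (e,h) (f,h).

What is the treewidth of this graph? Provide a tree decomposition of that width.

Every bag has size at most 2, so the width is 2 − 1 = 1 and tw(G) ≤ 1. Since G has at least one edge (e.g. a–h), it is not an edgeless graph, so tw(G) ≥ 1. Hence tw(G) = 1 exactly.

Treewidth 1.
One optimal decomposition is:
Bags: B1 = {a, h}  B2 = {c, h}  B3 = {b, h}  B4 = {a, i}  B5 = {e, h}  B6 = {a, d}  B7 = {e, g}  B8 = {f, h}
Tree: B1–B2, B1–B3, B1–B4, B2–B5, B1–B6, B5–B7, B2–B8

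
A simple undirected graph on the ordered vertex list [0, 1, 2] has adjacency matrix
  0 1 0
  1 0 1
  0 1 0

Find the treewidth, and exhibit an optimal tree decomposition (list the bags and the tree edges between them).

Treewidth 1.
One such decomposition:
Bags: B1 = {0, 1}  B2 = {1, 2}
Tree: B1–B2

The largest bag has 2 vertices, giving width 1; this decomposition certifies tw(G) ≤ 1. G has an edge, so its treewidth is at least 1. Combining the bounds, tw(G) = 1.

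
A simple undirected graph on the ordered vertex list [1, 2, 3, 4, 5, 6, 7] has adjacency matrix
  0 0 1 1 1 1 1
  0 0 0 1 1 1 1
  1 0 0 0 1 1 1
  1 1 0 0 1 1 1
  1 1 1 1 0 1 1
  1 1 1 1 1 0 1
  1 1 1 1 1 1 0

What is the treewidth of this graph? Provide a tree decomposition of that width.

Each bag holds 5 vertices, so the decomposition has width 4, which upper-bounds the treewidth. On the other hand G contains the 5-clique {1, 3, 5, 6, 7}. A clique must lie in a single bag of any decomposition, so no decomposition can have width below 4. Therefore the treewidth is 4.

Treewidth 4.
Bags: B1 = {1, 4, 5, 6, 7}  B2 = {1, 3, 5, 6, 7}  B3 = {2, 4, 5, 6, 7}
Tree: B1–B2, B1–B3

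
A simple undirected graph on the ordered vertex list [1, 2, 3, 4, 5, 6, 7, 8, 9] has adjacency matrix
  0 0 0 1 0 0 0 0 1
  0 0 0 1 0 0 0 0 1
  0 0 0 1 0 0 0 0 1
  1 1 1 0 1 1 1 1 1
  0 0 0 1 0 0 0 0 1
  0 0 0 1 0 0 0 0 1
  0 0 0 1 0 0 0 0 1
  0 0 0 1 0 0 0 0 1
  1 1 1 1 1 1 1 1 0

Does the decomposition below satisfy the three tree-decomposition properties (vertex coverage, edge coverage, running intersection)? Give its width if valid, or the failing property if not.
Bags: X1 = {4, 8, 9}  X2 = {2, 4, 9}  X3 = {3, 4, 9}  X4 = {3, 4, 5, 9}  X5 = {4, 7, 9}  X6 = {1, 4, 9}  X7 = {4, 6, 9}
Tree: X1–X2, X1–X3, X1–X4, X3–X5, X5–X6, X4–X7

No — bags containing vertex 3 are not connected in the tree.

A tree decomposition must satisfy three properties: every vertex lies in some bag; for every edge, both endpoints lie together in some bag; and for every vertex, the bags containing it form a connected subtree. Here bags containing vertex 3 are not connected in the tree, so the decomposition is invalid.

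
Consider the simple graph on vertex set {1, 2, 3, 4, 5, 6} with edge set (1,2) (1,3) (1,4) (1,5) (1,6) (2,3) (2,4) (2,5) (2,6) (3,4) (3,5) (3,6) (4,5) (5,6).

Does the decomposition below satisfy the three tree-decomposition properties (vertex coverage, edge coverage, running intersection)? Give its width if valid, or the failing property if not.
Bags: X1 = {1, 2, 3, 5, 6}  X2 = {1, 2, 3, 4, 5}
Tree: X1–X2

Yes; width 4.

Every vertex of G appears in some bag (union = {1, 2, 3, 4, 5, 6}); every edge is covered by a bag; and for each vertex v the set of bags containing v is connected in the bag tree. The decomposition is therefore valid. The largest bag has 5 vertices, so the width is 4.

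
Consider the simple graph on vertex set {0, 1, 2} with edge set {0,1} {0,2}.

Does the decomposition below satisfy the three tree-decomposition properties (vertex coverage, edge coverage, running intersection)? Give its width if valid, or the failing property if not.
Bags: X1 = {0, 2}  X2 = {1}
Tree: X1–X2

A tree decomposition must satisfy three properties: every vertex lies in some bag; for every edge, both endpoints lie together in some bag; and for every vertex, the bags containing it form a connected subtree. Here edge (0,1) lies in no bag, so the decomposition is invalid.

No — edge (0,1) lies in no bag.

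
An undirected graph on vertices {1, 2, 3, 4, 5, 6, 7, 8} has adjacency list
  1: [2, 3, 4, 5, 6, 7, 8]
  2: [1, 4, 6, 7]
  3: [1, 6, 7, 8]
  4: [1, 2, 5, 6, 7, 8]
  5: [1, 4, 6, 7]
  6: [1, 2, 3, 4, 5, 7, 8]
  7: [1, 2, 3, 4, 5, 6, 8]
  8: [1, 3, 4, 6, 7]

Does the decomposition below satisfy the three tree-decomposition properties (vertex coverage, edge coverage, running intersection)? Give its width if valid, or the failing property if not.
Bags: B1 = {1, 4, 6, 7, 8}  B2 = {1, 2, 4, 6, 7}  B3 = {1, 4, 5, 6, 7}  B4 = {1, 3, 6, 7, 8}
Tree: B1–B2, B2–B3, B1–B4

Vertex coverage: the bags together contain {1, 2, 3, 4, 5, 6, 7, 8}, the full vertex set. Edge coverage: each edge of G has both endpoints in at least one bag. Running intersection: for every vertex, the bags containing it form a connected subtree. All three properties hold, so this is a valid tree decomposition of width max|bag| − 1 = 4, and hence tw(G) ≤ 4.

Yes; width 4.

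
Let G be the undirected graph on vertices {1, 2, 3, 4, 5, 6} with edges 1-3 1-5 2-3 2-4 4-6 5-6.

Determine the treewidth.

2

A width-2 tree decomposition is:
Bags: B1 = {4, 5, 6}  B2 = {2, 4, 5}  B3 = {2, 3, 5}  B4 = {1, 3, 5}
Tree: B1–B2, B2–B3, B3–B4
Each bag holds 3 vertices, so the decomposition has width 2, which upper-bounds the treewidth. For the lower bound, G contains the cycle 5–6–4–2–3–1–5, so G is not a forest; only forests have treewidth ≤ 1, hence tw(G) ≥ 2. Combining the bounds, tw(G) = 2.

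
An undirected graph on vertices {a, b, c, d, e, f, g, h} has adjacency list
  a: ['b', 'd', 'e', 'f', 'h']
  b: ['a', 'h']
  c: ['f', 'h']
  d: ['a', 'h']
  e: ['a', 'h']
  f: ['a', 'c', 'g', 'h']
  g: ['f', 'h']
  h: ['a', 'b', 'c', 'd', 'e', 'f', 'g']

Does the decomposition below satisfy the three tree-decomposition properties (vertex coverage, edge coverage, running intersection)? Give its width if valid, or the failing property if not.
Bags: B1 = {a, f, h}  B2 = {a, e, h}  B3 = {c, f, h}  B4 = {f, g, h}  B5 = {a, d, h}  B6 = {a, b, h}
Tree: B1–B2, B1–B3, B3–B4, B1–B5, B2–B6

Vertex coverage: the bags together contain {a, b, c, d, e, f, g, h}, the full vertex set. Edge coverage: each edge of G has both endpoints in at least one bag. Running intersection: for every vertex, the bags containing it form a connected subtree. All three properties hold, so this is a valid tree decomposition of width max|bag| − 1 = 2, and hence tw(G) ≤ 2.

Yes; width 2.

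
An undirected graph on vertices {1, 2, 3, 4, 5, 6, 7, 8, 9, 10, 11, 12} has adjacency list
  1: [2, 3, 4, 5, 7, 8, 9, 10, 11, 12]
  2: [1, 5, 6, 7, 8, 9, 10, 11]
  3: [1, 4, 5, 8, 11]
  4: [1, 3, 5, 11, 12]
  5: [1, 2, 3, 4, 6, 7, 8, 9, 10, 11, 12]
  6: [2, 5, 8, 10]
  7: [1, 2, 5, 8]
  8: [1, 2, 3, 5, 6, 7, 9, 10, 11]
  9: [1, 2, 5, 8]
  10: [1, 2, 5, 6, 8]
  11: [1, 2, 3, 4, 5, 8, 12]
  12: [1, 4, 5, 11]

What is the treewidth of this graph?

A width-4 tree decomposition is:
Bags: B1 = {1, 2, 5, 8, 11}  B2 = {1, 3, 5, 8, 11}  B3 = {1, 2, 5, 8, 10}  B4 = {1, 3, 4, 5, 11}  B5 = {1, 4, 5, 11, 12}  B6 = {1, 2, 5, 7, 8}  B7 = {1, 2, 5, 8, 9}  B8 = {2, 5, 6, 8, 10}
Tree: B1–B2, B1–B3, B2–B4, B4–B5, B1–B6, B6–B7, B3–B8
Every bag has size at most 5, so the width is 5 − 1 = 4 and tw(G) ≤ 4. Conversely, {1, 2, 5, 8, 9} is a clique of size 5, and the vertices of any clique must share a bag in every tree decomposition; so some bag has ≥ 5 vertices and tw(G) ≥ 4. The upper and lower bounds meet at 4, so that is the treewidth.

4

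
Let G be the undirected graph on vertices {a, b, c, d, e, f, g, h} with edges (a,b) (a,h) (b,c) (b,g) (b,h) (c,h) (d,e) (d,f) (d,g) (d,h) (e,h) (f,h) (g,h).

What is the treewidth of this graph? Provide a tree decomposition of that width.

Treewidth 2.
One such decomposition:
Bags: B1 = {b, g, h}  B2 = {a, b, h}  B3 = {d, g, h}  B4 = {d, e, h}  B5 = {b, c, h}  B6 = {d, f, h}
Tree: B1–B2, B1–B3, B3–B4, B1–B5, B3–B6

The largest bag has 3 vertices, giving width 2; this decomposition certifies tw(G) ≤ 2. For the lower bound, the 3 vertices {d, g, h} are pairwise adjacent, and any tree decomposition puts a clique entirely inside one bag — forcing width ≥ 2. Combining the bounds, tw(G) = 2.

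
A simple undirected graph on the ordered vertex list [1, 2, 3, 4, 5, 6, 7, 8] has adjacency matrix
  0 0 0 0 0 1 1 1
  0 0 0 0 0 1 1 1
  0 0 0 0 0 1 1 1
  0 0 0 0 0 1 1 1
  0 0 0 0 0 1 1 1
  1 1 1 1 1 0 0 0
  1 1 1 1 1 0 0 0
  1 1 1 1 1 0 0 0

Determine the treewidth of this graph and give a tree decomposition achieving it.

Treewidth 3.
One optimal decomposition is:
Bags: B1 = {5, 6, 7, 8}  B2 = {4, 6, 7, 8}  B3 = {1, 6, 7, 8}  B4 = {3, 6, 7, 8}  B5 = {2, 6, 7, 8}
Tree: B1–B2, B2–B3, B3–B4, B4–B5

Every bag has size at most 4, so the width is 4 − 1 = 3 and tw(G) ≤ 3. For the lower bound: the 4 vertex sets {5,8}, {4,7}, {6}, {1} are disjoint, each induces a connected subgraph, and every pair is joined by at least one edge of G. Contracting each set to a single vertex therefore yields K_{4} as a minor, and since treewidth is minor-monotone, tw(G) ≥ tw(K_{4}) = 3. Combining the bounds, tw(G) = 3.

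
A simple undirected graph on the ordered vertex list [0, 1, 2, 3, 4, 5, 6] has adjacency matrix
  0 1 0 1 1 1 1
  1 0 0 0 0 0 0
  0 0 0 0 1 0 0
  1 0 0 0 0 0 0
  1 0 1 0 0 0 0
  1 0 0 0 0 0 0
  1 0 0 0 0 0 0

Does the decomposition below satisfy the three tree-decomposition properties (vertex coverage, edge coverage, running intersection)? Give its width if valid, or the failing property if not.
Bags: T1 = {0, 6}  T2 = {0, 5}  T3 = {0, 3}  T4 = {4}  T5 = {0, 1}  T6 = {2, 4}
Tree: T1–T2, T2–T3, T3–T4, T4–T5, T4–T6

No — edge (0,4) lies in no bag.

A tree decomposition must satisfy three properties: every vertex lies in some bag; for every edge, both endpoints lie together in some bag; and for every vertex, the bags containing it form a connected subtree. Here edge (0,4) lies in no bag, so the decomposition is invalid.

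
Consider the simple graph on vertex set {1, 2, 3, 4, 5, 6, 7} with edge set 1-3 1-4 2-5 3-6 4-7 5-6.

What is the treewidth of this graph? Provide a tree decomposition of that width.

Every bag has size at most 2, so the width is 2 − 1 = 1 and tw(G) ≤ 1. Any graph with an edge has treewidth ≥ 1, and G has the edge 2–5. The upper and lower bounds meet at 1, so that is the treewidth.

Treewidth 1.
One such decomposition:
Bags: B1 = {2, 5}  B2 = {5, 6}  B3 = {3, 6}  B4 = {1, 3}  B5 = {1, 4}  B6 = {4, 7}
Tree: B1–B2, B2–B3, B3–B4, B4–B5, B5–B6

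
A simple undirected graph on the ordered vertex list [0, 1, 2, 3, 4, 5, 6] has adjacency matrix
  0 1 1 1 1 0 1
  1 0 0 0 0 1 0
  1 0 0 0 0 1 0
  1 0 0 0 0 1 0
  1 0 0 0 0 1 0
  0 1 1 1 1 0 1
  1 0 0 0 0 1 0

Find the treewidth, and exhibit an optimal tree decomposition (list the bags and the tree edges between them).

Treewidth 2.
One such decomposition:
Bags: B1 = {0, 4, 5}  B2 = {0, 1, 5}  B3 = {0, 3, 5}  B4 = {0, 5, 6}  B5 = {0, 2, 5}
Tree: B1–B2, B2–B3, B3–B4, B4–B5

The largest bag has 3 vertices, giving width 2; this decomposition certifies tw(G) ≤ 2. For the lower bound, G contains the cycle 0–4–5–1–0, so G is not a forest; only forests have treewidth ≤ 1, hence tw(G) ≥ 2. Hence tw(G) = 2 exactly.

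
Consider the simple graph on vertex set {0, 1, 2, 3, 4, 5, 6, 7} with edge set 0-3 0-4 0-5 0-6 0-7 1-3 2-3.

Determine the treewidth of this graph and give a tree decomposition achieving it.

Each bag holds 2 vertices, so the decomposition has width 1, which upper-bounds the treewidth. G has an edge, so its treewidth is at least 1. Combining the bounds, tw(G) = 1.

Treewidth 1.
Bags: B1 = {0, 3}  B2 = {0, 4}  B3 = {1, 3}  B4 = {0, 6}  B5 = {0, 7}  B6 = {0, 5}  B7 = {2, 3}
Tree: B1–B2, B1–B3, B1–B4, B1–B5, B1–B6, B1–B7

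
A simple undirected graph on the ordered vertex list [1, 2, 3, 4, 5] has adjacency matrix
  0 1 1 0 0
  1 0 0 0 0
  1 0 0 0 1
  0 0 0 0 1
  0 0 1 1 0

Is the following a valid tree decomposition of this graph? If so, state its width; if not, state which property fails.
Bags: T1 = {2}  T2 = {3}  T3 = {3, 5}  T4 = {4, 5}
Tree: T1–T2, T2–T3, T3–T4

No — vertex 1 appears in no bag.

A tree decomposition must satisfy three properties: every vertex lies in some bag; for every edge, both endpoints lie together in some bag; and for every vertex, the bags containing it form a connected subtree. Here vertex 1 appears in no bag, so the decomposition is invalid.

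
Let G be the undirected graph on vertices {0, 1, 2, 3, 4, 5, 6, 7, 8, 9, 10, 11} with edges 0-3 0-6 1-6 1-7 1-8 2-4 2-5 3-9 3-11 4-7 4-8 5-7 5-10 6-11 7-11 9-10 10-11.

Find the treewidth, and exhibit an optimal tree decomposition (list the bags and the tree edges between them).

Each bag holds 4 vertices, so the decomposition has width 3, which upper-bounds the treewidth. For the lower bound: the 4 vertex sets {2,4,8}, {1}, {7}, {5,6,10,11} are disjoint, each induces a connected subgraph, and every pair is joined by at least one edge of G. Contracting each set to a single vertex therefore yields K_{4} as a minor, and since treewidth is minor-monotone, tw(G) ≥ tw(K_{4}) = 3. Hence tw(G) = 3 exactly.

Treewidth 3.
One optimal decomposition is:
Bags: B1 = {1, 2, 4, 8}  B2 = {1, 2, 4, 7}  B3 = {1, 2, 5, 7}  B4 = {1, 5, 6, 7}  B5 = {5, 6, 7, 11}  B6 = {5, 6, 10, 11}  B7 = {0, 6, 10, 11}  B8 = {0, 3, 10, 11}  B9 = {0, 3, 9, 10}
Tree: B1–B2, B2–B3, B3–B4, B4–B5, B5–B6, B6–B7, B7–B8, B8–B9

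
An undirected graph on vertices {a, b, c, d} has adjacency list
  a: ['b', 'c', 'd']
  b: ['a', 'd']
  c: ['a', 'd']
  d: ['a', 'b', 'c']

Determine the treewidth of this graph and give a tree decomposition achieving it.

Every bag has size at most 3, so the width is 3 − 1 = 2 and tw(G) ≤ 2. On the other hand G contains the 3-clique {a, c, d}. A clique must lie in a single bag of any decomposition, so no decomposition can have width below 2. Combining the bounds, tw(G) = 2.

Treewidth 2.
Bags: B1 = {a, b, d}  B2 = {a, c, d}
Tree: B1–B2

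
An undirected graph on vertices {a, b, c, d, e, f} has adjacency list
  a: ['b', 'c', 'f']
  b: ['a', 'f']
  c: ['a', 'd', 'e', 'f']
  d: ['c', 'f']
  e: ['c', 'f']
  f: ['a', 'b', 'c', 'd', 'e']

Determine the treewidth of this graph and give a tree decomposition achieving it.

Each bag holds 3 vertices, so the decomposition has width 2, which upper-bounds the treewidth. For the lower bound, the 3 vertices {c, d, f} are pairwise adjacent, and any tree decomposition puts a clique entirely inside one bag — forcing width ≥ 2. Hence tw(G) = 2 exactly.

Treewidth 2.
Bags: B1 = {c, d, f}  B2 = {c, e, f}  B3 = {a, c, f}  B4 = {a, b, f}
Tree: B1–B2, B2–B3, B3–B4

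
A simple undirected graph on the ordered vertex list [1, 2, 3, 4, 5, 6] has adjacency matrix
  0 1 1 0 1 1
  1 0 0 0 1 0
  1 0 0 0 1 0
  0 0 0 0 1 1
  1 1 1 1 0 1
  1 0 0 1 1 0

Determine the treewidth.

A width-2 tree decomposition is:
Bags: B1 = {1, 2, 5}  B2 = {1, 5, 6}  B3 = {1, 3, 5}  B4 = {4, 5, 6}
Tree: B1–B2, B2–B3, B2–B4
Every bag has size at most 3, so the width is 3 − 1 = 2 and tw(G) ≤ 2. For the lower bound, the 3 vertices {1, 2, 5} are pairwise adjacent, and any tree decomposition puts a clique entirely inside one bag — forcing width ≥ 2. Hence tw(G) = 2 exactly.

2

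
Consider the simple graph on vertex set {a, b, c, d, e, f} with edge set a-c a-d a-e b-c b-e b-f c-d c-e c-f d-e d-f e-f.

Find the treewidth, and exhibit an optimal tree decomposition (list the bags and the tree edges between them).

Every bag has size at most 4, so the width is 4 − 1 = 3 and tw(G) ≤ 3. On the other hand G contains the 4-clique {c, d, e, f}. A clique must lie in a single bag of any decomposition, so no decomposition can have width below 3. The upper and lower bounds meet at 3, so that is the treewidth.

Treewidth 3.
Bags: B1 = {b, c, e, f}  B2 = {c, d, e, f}  B3 = {a, c, d, e}
Tree: B1–B2, B2–B3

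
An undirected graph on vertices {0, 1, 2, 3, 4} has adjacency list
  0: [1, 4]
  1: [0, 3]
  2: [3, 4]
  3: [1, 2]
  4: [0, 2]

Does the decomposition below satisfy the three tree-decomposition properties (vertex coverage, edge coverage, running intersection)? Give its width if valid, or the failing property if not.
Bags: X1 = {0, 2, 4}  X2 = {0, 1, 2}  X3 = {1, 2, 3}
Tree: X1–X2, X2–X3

Every vertex of G appears in some bag (union = {0, 1, 2, 3, 4}); every edge is covered by a bag; and for each vertex v the set of bags containing v is connected in the bag tree. The decomposition is therefore valid. The largest bag has 3 vertices, so the width is 2.

Yes; width 2.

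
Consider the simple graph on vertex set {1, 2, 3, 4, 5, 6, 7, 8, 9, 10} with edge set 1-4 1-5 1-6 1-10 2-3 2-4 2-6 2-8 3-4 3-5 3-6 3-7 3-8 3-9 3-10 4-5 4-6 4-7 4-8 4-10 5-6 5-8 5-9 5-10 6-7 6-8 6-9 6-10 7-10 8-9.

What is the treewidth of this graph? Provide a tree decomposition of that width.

Treewidth 4.
Bags: B1 = {3, 4, 5, 6, 8}  B2 = {3, 4, 5, 6, 10}  B3 = {2, 3, 4, 6, 8}  B4 = {3, 4, 6, 7, 10}  B5 = {1, 4, 5, 6, 10}  B6 = {3, 5, 6, 8, 9}
Tree: B1–B2, B1–B3, B2–B4, B2–B5, B1–B6

Every bag has size at most 5, so the width is 5 − 1 = 4 and tw(G) ≤ 4. Conversely, {1, 4, 5, 6, 10} is a clique of size 5, and the vertices of any clique must share a bag in every tree decomposition; so some bag has ≥ 5 vertices and tw(G) ≥ 4. Combining the bounds, tw(G) = 4.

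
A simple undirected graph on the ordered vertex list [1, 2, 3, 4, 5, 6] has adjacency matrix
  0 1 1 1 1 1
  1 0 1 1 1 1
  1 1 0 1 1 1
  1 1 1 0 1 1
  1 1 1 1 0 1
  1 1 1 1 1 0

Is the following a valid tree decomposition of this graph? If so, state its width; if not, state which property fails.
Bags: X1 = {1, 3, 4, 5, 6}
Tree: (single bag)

A tree decomposition must satisfy three properties: every vertex lies in some bag; for every edge, both endpoints lie together in some bag; and for every vertex, the bags containing it form a connected subtree. Here vertex 2 appears in no bag, so the decomposition is invalid.

No — vertex 2 appears in no bag.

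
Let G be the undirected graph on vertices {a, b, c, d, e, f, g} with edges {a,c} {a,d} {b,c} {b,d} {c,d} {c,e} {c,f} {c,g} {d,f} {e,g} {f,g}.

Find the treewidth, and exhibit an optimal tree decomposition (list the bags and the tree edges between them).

The largest bag has 3 vertices, giving width 2; this decomposition certifies tw(G) ≤ 2. Conversely, {a, c, d} is a clique of size 3, and the vertices of any clique must share a bag in every tree decomposition; so some bag has ≥ 3 vertices and tw(G) ≥ 2. Combining the bounds, tw(G) = 2.

Treewidth 2.
Bags: B1 = {c, d, f}  B2 = {c, f, g}  B3 = {c, e, g}  B4 = {b, c, d}  B5 = {a, c, d}
Tree: B1–B2, B2–B3, B1–B4, B4–B5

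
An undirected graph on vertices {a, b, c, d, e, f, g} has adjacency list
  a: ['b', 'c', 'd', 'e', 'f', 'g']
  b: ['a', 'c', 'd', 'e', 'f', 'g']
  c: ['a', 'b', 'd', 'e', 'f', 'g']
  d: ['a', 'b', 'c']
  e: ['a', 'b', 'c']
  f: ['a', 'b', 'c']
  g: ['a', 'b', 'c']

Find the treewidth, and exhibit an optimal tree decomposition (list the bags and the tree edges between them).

Every bag has size at most 4, so the width is 4 − 1 = 3 and tw(G) ≤ 3. Conversely, {a, b, c, d} is a clique of size 4, and the vertices of any clique must share a bag in every tree decomposition; so some bag has ≥ 4 vertices and tw(G) ≥ 3. The upper and lower bounds meet at 3, so that is the treewidth.

Treewidth 3.
One optimal decomposition is:
Bags: B1 = {a, b, c, g}  B2 = {a, b, c, e}  B3 = {a, b, c, f}  B4 = {a, b, c, d}
Tree: B1–B2, B2–B3, B2–B4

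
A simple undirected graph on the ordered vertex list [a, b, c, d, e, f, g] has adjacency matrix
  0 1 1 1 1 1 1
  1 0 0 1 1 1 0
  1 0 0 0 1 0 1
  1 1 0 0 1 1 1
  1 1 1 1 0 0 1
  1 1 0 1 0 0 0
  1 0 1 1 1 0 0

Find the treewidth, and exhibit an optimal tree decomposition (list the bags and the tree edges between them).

Every bag has size at most 4, so the width is 4 − 1 = 3 and tw(G) ≤ 3. For the lower bound, the 4 vertices {a, d, e, g} are pairwise adjacent, and any tree decomposition puts a clique entirely inside one bag — forcing width ≥ 3. Hence tw(G) = 3 exactly.

Treewidth 3.
Bags: B1 = {a, b, d, e}  B2 = {a, d, e, g}  B3 = {a, c, e, g}  B4 = {a, b, d, f}
Tree: B1–B2, B2–B3, B1–B4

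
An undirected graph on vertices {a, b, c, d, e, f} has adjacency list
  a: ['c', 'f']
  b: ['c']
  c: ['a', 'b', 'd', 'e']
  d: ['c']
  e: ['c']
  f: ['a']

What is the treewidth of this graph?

A width-1 tree decomposition is:
Bags: B1 = {c, d}  B2 = {a, c}  B3 = {a, f}  B4 = {b, c}  B5 = {c, e}
Tree: B1–B2, B2–B3, B2–B4, B2–B5
Every bag has size at most 2, so the width is 2 − 1 = 1 and tw(G) ≤ 1. Since G has at least one edge (e.g. d–c), it is not an edgeless graph, so tw(G) ≥ 1. Hence tw(G) = 1 exactly.

1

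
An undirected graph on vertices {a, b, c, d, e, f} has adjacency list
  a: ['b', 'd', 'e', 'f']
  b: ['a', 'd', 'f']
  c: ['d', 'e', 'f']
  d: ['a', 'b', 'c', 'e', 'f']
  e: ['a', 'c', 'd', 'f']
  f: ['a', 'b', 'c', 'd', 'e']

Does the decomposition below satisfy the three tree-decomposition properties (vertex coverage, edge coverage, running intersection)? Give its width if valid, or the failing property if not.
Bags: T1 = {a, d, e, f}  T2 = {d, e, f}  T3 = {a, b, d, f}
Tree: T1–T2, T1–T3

A tree decomposition must satisfy three properties: every vertex lies in some bag; for every edge, both endpoints lie together in some bag; and for every vertex, the bags containing it form a connected subtree. Here vertex c appears in no bag, so the decomposition is invalid.

No — vertex c appears in no bag.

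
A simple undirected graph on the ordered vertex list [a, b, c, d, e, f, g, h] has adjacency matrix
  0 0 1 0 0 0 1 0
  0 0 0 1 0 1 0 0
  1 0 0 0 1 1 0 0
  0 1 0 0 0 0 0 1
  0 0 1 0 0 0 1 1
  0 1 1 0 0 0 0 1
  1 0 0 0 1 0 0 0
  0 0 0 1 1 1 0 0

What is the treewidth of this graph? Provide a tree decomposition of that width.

The largest bag has 3 vertices, giving width 2; this decomposition certifies tw(G) ≤ 2. For the lower bound, G contains the cycle g–a–c–e–g, so G is not a forest; only forests have treewidth ≤ 1, hence tw(G) ≥ 2. Hence tw(G) = 2 exactly.

Treewidth 2.
One such decomposition:
Bags: B1 = {a, e, g}  B2 = {a, c, e}  B3 = {c, e, h}  B4 = {c, f, h}  B5 = {d, f, h}  B6 = {b, d, f}
Tree: B1–B2, B2–B3, B3–B4, B4–B5, B5–B6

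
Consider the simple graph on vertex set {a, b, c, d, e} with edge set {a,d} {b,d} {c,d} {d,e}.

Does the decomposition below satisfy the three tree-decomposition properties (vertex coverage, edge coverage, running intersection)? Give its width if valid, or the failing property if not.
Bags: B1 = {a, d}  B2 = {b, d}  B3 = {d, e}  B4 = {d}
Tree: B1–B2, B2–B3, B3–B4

A tree decomposition must satisfy three properties: every vertex lies in some bag; for every edge, both endpoints lie together in some bag; and for every vertex, the bags containing it form a connected subtree. Here vertex c appears in no bag, so the decomposition is invalid.

No — vertex c appears in no bag.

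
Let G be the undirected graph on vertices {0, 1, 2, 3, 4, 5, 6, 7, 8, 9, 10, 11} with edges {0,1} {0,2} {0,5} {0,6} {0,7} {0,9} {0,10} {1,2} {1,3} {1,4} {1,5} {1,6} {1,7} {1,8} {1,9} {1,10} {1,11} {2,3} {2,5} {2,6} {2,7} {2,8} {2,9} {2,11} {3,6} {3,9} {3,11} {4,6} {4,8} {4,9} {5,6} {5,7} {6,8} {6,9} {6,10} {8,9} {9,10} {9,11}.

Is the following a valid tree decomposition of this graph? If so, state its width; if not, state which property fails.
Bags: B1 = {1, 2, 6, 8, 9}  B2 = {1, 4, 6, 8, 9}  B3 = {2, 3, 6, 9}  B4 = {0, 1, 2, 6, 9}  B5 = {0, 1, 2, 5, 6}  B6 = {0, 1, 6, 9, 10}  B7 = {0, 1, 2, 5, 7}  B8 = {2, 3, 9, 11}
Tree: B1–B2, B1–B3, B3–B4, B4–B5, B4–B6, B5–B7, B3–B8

No — edge (1,3) lies in no bag.

A tree decomposition must satisfy three properties: every vertex lies in some bag; for every edge, both endpoints lie together in some bag; and for every vertex, the bags containing it form a connected subtree. Here edge (1,3) lies in no bag, so the decomposition is invalid.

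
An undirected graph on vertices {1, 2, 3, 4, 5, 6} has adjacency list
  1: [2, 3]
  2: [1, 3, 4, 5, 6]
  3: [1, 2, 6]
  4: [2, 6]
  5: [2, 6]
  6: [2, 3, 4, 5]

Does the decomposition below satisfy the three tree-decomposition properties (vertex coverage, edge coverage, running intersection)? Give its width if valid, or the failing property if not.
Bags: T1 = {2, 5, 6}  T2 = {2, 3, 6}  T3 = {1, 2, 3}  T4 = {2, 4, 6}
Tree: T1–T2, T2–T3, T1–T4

Yes; width 2.

Vertex coverage: the bags together contain {1, 2, 3, 4, 5, 6}, the full vertex set. Edge coverage: each edge of G has both endpoints in at least one bag. Running intersection: for every vertex, the bags containing it form a connected subtree. All three properties hold, so this is a valid tree decomposition of width max|bag| − 1 = 2, and hence tw(G) ≤ 2.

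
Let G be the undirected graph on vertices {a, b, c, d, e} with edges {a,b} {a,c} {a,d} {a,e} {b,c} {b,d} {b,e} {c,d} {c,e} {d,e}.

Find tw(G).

A width-4 tree decomposition is:
Bags: B1 = {a, b, c, d, e}
Tree: (single bag)
A single bag containing all 5 vertices is trivially a valid decomposition of width 4. For the lower bound, the 5 vertices {a, b, c, d, e} are pairwise adjacent, and any tree decomposition puts a clique entirely inside one bag — forcing width ≥ 4. Hence tw(G) = 4 exactly.

4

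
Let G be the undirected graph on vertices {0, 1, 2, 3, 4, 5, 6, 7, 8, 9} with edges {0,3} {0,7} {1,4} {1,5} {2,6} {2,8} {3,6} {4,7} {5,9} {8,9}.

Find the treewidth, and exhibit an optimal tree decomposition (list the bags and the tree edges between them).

Treewidth 2.
Bags: B1 = {0, 3, 6}  B2 = {0, 6, 7}  B3 = {4, 6, 7}  B4 = {1, 4, 6}  B5 = {1, 5, 6}  B6 = {5, 6, 9}  B7 = {6, 8, 9}  B8 = {2, 6, 8}
Tree: B1–B2, B2–B3, B3–B4, B4–B5, B5–B6, B6–B7, B7–B8

Each bag holds 3 vertices, so the decomposition has width 2, which upper-bounds the treewidth. For the lower bound, G contains the cycle 6–3–0–7–4–1–5–9–8–2–6, so G is not a forest; only forests have treewidth ≤ 1, hence tw(G) ≥ 2. Hence tw(G) = 2 exactly.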